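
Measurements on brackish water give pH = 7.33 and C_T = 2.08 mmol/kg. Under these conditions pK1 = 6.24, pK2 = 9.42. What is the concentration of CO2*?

[CO2*] = 0.155 mmol/kg

α₀ = 1 / (1 + K1/[H⁺] + K1K2/[H⁺]²) = 1 / (1 + 10^+1.09 + 10^-1.00)
   = 1 / (1 + 12.303 + 0.10000) = 1/13.403 = 0.07461
[CO2*] = α₀ × DIC = 0.07461 × 2.08 = 0.155 mmol/kg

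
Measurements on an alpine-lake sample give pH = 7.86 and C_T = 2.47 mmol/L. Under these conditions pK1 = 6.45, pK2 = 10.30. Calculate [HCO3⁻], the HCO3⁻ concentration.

α₁ = 1 / (1 + [H⁺]/K1 + K2/[H⁺]) = 1 / (1 + 10^-1.41 + 10^-2.44)
   = 1 / (1 + 0.038905 + 0.0036308) = 1/1.0425 = 0.9592
[HCO3⁻] = α₁ × DIC = 0.9592 × 2.47 = 2.37 mmol/L

[HCO3⁻] = 2.37 mmol/L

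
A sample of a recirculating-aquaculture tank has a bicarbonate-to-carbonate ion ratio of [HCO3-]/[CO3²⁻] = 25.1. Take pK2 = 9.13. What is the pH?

From K2 = [H⁺][CO3²⁻]/[HCO3-]:  pH = pK2 − log₁₀([HCO3-]/[CO3²⁻])
log₁₀(25.1) = +1.400
pH = 9.13 − (+1.400) = 7.73

pH = 7.73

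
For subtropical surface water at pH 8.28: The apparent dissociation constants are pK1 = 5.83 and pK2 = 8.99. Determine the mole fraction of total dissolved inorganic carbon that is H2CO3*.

α₀ = 0.00296

α₀ = 1 / (1 + K1/[H⁺] + K1K2/[H⁺]²) = 1 / (1 + 10^+2.45 + 10^+1.74)
   = 1 / (1 + 281.84 + 54.954) = 1/337.79 = 0.002960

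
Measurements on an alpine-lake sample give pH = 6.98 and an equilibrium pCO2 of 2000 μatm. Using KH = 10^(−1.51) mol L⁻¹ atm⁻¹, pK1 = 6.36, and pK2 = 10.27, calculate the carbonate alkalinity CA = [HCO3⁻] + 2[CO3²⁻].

CA = 0.258 mmol/L

[CO2*] = KH · pCO2 = 10^(−1.51) × 2000×10^-6 = 6.181×10^-5 mol/L
α₀ = 1/(1 + K1/[H⁺] + K1K2/[H⁺]²) = 1/(1 + 10^+0.62 + 10^-2.67) = 0.1934
DIC = [CO2*]/α₀ = 6.181×10^-5 / 0.1934 = 0.3196 mmol/L
CA = (α₁ + 2α₂)·DIC = (0.8062 + 2×0.0004135) × 0.3196 = 0.258 mmol/L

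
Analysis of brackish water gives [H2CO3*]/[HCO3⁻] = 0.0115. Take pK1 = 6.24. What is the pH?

From K1 = [H⁺][HCO3⁻]/[H2CO3*]:  pH = pK1 − log₁₀([H2CO3*]/[HCO3⁻])
log₁₀(0.0115) = -1.939
pH = 6.24 − (-1.939) = 8.18

pH = 8.18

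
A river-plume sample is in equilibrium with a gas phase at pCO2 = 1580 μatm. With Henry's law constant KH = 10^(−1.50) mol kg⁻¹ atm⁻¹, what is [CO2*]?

KH = 10^(−1.50) = 3.162×10^-2 mol kg⁻¹ atm⁻¹
[CO2*] = KH · pCO2 = 3.162×10^-2 × 1580×10^-6 atm = 5.00×10^-5 mol/kg

[CO2*] = 50.0 μmol/kg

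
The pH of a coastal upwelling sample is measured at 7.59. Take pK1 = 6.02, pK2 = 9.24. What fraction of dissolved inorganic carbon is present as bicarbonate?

α₁ = 1 / (1 + [H⁺]/K1 + K2/[H⁺]) = 1 / (1 + 10^-1.57 + 10^-1.65)
   = 1 / (1 + 0.026915 + 0.022387) = 1/1.0493 = 0.9530

α₁ = 0.953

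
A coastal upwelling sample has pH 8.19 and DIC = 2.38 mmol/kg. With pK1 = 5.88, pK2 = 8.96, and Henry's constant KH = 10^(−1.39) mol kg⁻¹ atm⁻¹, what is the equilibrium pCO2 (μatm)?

pCO2 = 244 μatm

α₀ = 1 / (1 + K1/[H⁺] + K1K2/[H⁺]²) = 1 / (1 + 10^+2.31 + 10^+1.54)
   = 1 / (1 + 204.17 + 34.674) = 1/239.85 = 0.004169
[CO2*] = α₀ × DIC = 0.004169 × 2.38 = 0.009923 mmol/kg = 9.923 μmol/kg
pCO2 = [CO2*]/KH = 9.923×10^-6 / 4.074×10^-2 = 244 μatm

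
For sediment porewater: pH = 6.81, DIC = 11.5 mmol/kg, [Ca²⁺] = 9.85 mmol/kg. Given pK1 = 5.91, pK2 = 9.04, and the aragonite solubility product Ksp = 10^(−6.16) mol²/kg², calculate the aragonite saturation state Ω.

α₂ = 1 / (1 + [H⁺]/K2 + [H⁺]²/(K1K2)) = 1 / (1 + 10^+2.23 + 10^+1.33)
   = 1 / (1 + 169.82 + 21.380) = 1/192.20 = 0.005203
[CO3²⁻] = α₂ × DIC = 0.005203 × 11.5 = 0.05983 mmol/kg
Ksp = 10^(−6.16) = 6.918×10^-7
Ω = [Ca²⁺][CO3²⁻]/Ksp = (9.85×10^-3)(5.983×10^-5) / 6.918×10^-7 = 0.852

Ω = 0.852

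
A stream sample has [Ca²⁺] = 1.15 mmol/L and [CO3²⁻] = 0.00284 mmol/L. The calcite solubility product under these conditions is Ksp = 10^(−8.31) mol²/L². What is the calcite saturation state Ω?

Ksp = 10^(−8.31) = 4.898×10^-9
Ω = [Ca²⁺][CO3²⁻]/Ksp = (1.15×10^-3)(0.00284×10^-3) / 4.898×10^-9 = 0.667

Ω = 0.667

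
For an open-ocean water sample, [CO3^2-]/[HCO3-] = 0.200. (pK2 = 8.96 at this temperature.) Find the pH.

pH = 8.26

From K2 = [H⁺][CO3^2-]/[HCO3-]:  pH = pK2 + log₁₀([CO3^2-]/[HCO3-])
log₁₀(0.200) = -0.699
pH = 8.96 + (-0.699) = 8.26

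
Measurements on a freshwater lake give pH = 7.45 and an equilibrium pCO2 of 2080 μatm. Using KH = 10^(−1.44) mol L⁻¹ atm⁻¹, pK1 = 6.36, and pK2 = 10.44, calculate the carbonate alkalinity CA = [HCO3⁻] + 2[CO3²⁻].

CA = 0.931 mmol/L

[CO2*] = KH · pCO2 = 10^(−1.44) × 2080×10^-6 = 7.552×10^-5 mol/L
α₀ = 1/(1 + K1/[H⁺] + K1K2/[H⁺]²) = 1/(1 + 10^+1.09 + 10^-1.90) = 0.07510
DIC = [CO2*]/α₀ = 7.552×10^-5 / 0.07510 = 1.006 mmol/L
CA = (α₁ + 2α₂)·DIC = (0.9240 + 2×0.0009455) × 1.006 = 0.931 mmol/L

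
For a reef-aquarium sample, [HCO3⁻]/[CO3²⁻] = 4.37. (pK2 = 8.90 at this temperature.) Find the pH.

pH = 8.26

From K2 = [H⁺][CO3²⁻]/[HCO3⁻]:  pH = pK2 − log₁₀([HCO3⁻]/[CO3²⁻])
log₁₀(4.37) = +0.640
pH = 8.90 − (+0.640) = 8.26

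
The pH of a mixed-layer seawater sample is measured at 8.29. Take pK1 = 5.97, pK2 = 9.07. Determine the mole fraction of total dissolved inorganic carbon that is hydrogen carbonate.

α₁ = 1 / (1 + [H⁺]/K1 + K2/[H⁺]) = 1 / (1 + 10^-2.32 + 10^-0.78)
   = 1 / (1 + 0.0047863 + 0.16596) = 1/1.1707 = 0.8542

α₁ = 0.854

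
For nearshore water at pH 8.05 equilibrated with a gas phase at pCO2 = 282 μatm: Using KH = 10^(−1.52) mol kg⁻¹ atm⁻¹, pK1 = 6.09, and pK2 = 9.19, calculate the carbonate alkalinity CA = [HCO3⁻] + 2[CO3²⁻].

[CO2*] = KH · pCO2 = 10^(−1.52) × 282×10^-6 = 8.516×10^-6 mol/kg
α₀ = 1/(1 + K1/[H⁺] + K1K2/[H⁺]²) = 1/(1 + 10^+1.96 + 10^+0.82) = 0.01012
DIC = [CO2*]/α₀ = 8.516×10^-6 / 0.01012 = 0.8415 mmol/kg
CA = (α₁ + 2α₂)·DIC = (0.9230 + 2×0.06687) × 0.8415 = 0.889 mmol/kg

CA = 0.889 mmol/kg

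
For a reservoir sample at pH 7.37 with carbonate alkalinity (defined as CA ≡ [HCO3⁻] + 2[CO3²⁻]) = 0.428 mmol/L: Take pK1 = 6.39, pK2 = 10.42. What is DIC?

DIC = 0.472 mmol/L

CA = [HCO3⁻] + 2[CO3²⁻] = (α₁ + 2α₂)·DIC
At pH 7.37: [H⁺]/K1 = 10^-0.98 = 0.10471, K2/[H⁺] = 10^-3.05 = 0.00089125
α₁ = 1/(1 + 0.10471 + 0.00089125) = 1/1.1056 = 0.9045; α₂ = α₁·K2/[H⁺] = 0.0008061
α₁ + 2α₂ = 0.9061
DIC = CA / (α₁ + 2α₂) = 0.428 / 0.9061 = 0.472 mmol/L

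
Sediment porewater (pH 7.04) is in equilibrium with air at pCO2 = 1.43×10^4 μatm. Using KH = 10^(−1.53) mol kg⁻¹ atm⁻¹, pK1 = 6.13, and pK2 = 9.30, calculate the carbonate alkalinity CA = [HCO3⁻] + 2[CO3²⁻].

[CO2*] = KH · pCO2 = 10^(−1.53) × 1.43×10^4×10^-6 = 4.220×10^-4 mol/kg
α₀ = 1/(1 + K1/[H⁺] + K1K2/[H⁺]²) = 1/(1 + 10^+0.91 + 10^-1.35) = 0.1090
DIC = [CO2*]/α₀ = 4.220×10^-4 / 0.1090 = 3.871 mmol/kg
CA = (α₁ + 2α₂)·DIC = (0.8861 + 2×0.004870) × 3.871 = 3.47 mmol/kg

CA = 3.47 mmol/kg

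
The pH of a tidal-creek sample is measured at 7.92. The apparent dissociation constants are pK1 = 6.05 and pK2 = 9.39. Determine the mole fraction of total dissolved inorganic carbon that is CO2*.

α₀ = 0.0129

α₀ = 1 / (1 + K1/[H⁺] + K1K2/[H⁺]²) = 1 / (1 + 10^+1.87 + 10^+0.40)
   = 1 / (1 + 74.131 + 2.5119) = 1/77.643 = 0.01288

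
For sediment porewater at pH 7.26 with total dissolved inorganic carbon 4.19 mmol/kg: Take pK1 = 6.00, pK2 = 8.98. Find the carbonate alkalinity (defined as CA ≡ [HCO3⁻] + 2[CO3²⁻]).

CA = 4.05 mmol/kg

CA = [HCO3⁻] + 2[CO3²⁻] = (α₁ + 2α₂)·DIC
At pH 7.26: [H⁺]/K1 = 10^-1.26 = 0.054954, K2/[H⁺] = 10^-1.72 = 0.019055
α₁ = 1/(1 + 0.054954 + 0.019055) = 1/1.0740 = 0.9311; α₂ = α₁·K2/[H⁺] = 0.01774
α₁ + 2α₂ = 0.9666
CA = 0.9666 × 4.19 = 4.05 mmol/kg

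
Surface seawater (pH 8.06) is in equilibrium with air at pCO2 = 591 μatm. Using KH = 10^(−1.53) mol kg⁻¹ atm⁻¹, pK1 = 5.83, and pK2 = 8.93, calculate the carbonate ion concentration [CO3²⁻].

[CO2*] = KH · pCO2 = 10^(−1.53) × 591×10^-6 = 1.744×10^-5 mol/kg
α₀ = 1/(1 + K1/[H⁺] + K1K2/[H⁺]²) = 1/(1 + 10^+2.23 + 10^+1.36) = 0.005162
DIC = [CO2*]/α₀ = 1.744×10^-5 / 0.005162 = 3.379 mmol/kg
[CO3²⁻] = α₂·DIC; α₂ = 0.1182, so [CO3²⁻] = 0.1182 × 3.379 = 0.400 mmol/kg

[CO3²⁻] = 0.400 mmol/kg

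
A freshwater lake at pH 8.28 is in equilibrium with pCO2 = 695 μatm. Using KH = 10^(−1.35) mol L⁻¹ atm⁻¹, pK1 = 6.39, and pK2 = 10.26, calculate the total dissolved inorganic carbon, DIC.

[CO2*] = KH · pCO2 = 10^(−1.35) × 695×10^-6 = 3.104×10^-5 mol/L
α₀ = 1/(1 + K1/[H⁺] + K1K2/[H⁺]²) = 1/(1 + 10^+1.89 + 10^-0.09) = 0.01259
DIC = [CO2*]/α₀ = 3.104×10^-5 / 0.01259 = 2.47 mmol/L

DIC = 2.47 mmol/L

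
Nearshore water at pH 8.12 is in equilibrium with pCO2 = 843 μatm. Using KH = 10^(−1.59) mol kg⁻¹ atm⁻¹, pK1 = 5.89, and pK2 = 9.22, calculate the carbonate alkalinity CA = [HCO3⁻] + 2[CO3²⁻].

[CO2*] = KH · pCO2 = 10^(−1.59) × 843×10^-6 = 2.167×10^-5 mol/kg
α₀ = 1/(1 + K1/[H⁺] + K1K2/[H⁺]²) = 1/(1 + 10^+2.23 + 10^+1.13) = 0.005426
DIC = [CO2*]/α₀ = 2.167×10^-5 / 0.005426 = 3.994 mmol/kg
CA = (α₁ + 2α₂)·DIC = (0.9214 + 2×0.07319) × 3.994 = 4.26 mmol/kg

CA = 4.26 mmol/kg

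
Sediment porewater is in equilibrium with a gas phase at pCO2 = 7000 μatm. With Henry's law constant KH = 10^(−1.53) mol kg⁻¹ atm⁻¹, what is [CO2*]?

[CO2*] = 207 μmol/kg

KH = 10^(−1.53) = 2.951×10^-2 mol kg⁻¹ atm⁻¹
[CO2*] = KH · pCO2 = 2.951×10^-2 × 7000×10^-6 atm = 2.07×10^-4 mol/kg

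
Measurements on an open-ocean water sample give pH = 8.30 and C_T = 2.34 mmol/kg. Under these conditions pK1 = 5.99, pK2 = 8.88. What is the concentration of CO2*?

[CO2*] = 9.04 μmol/kg

α₀ = 1 / (1 + K1/[H⁺] + K1K2/[H⁺]²) = 1 / (1 + 10^+2.31 + 10^+1.73)
   = 1 / (1 + 204.17 + 53.703) = 1/258.88 = 0.003863
[CO2*] = α₀ × DIC = 0.003863 × 2.34 = 0.00904 mmol/kg = 9.04 μmol/kg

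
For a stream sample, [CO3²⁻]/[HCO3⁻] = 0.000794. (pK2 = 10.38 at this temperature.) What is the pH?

pH = 7.28

From K2 = [H⁺][CO3²⁻]/[HCO3⁻]:  pH = pK2 + log₁₀([CO3²⁻]/[HCO3⁻])
log₁₀(0.000794) = -3.100
pH = 10.38 + (-3.100) = 7.28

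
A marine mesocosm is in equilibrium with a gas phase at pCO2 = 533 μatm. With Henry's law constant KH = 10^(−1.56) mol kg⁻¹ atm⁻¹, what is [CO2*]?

KH = 10^(−1.56) = 2.754×10^-2 mol kg⁻¹ atm⁻¹
[CO2*] = KH · pCO2 = 2.754×10^-2 × 533×10^-6 atm = 1.47×10^-5 mol/kg

[CO2*] = 14.7 μmol/kg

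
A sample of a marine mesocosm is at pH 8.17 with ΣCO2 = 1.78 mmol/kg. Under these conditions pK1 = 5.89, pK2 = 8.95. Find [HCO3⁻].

α₁ = 1 / (1 + [H⁺]/K1 + K2/[H⁺]) = 1 / (1 + 10^-2.28 + 10^-0.78)
   = 1 / (1 + 0.0052481 + 0.16596) = 1/1.1712 = 0.8538
[HCO3⁻] = α₁ × DIC = 0.8538 × 1.78 = 1.52 mmol/kg

[HCO3⁻] = 1.52 mmol/kg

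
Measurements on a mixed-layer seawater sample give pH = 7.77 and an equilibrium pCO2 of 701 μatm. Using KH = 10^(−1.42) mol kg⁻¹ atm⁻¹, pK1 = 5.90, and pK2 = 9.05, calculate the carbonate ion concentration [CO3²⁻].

[CO2*] = KH · pCO2 = 10^(−1.42) × 701×10^-6 = 2.665×10^-5 mol/kg
α₀ = 1/(1 + K1/[H⁺] + K1K2/[H⁺]²) = 1/(1 + 10^+1.87 + 10^+0.59) = 0.01265
DIC = [CO2*]/α₀ = 2.665×10^-5 / 0.01265 = 2.106 mmol/kg
[CO3²⁻] = α₂·DIC; α₂ = 0.04923, so [CO3²⁻] = 0.04923 × 2.106 = 0.104 mmol/kg

[CO3²⁻] = 0.104 mmol/kg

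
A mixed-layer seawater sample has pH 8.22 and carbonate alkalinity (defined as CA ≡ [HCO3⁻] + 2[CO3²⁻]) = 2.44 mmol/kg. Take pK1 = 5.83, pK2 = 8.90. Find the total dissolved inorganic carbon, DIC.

DIC = 2.09 mmol/kg

CA = [HCO3⁻] + 2[CO3²⁻] = (α₁ + 2α₂)·DIC
At pH 8.22: [H⁺]/K1 = 10^-2.39 = 0.0040738, K2/[H⁺] = 10^-0.68 = 0.20893
α₁ = 1/(1 + 0.0040738 + 0.20893) = 1/1.2130 = 0.8244; α₂ = α₁·K2/[H⁺] = 0.1722
α₁ + 2α₂ = 1.1689
DIC = CA / (α₁ + 2α₂) = 2.44 / 1.1689 = 2.09 mmol/kg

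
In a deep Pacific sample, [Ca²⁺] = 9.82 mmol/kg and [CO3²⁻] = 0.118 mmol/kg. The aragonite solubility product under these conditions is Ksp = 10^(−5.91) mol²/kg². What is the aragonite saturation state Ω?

Ksp = 10^(−5.91) = 1.230×10^-6
Ω = [Ca²⁺][CO3²⁻]/Ksp = (9.82×10^-3)(0.118×10^-3) / 1.230×10^-6 = 0.942

Ω = 0.942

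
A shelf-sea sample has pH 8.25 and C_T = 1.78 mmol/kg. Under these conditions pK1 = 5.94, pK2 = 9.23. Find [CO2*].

[CO2*] = 7.86 μmol/kg

α₀ = 1 / (1 + K1/[H⁺] + K1K2/[H⁺]²) = 1 / (1 + 10^+2.31 + 10^+1.33)
   = 1 / (1 + 204.17 + 21.380) = 1/226.55 = 0.004414
[CO2*] = α₀ × DIC = 0.004414 × 1.78 = 0.00786 mmol/kg = 7.86 μmol/kg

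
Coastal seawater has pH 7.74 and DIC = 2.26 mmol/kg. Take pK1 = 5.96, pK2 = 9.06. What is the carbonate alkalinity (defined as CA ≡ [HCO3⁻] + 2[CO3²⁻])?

CA = 2.33 mmol/kg

CA = [HCO3⁻] + 2[CO3²⁻] = (α₁ + 2α₂)·DIC
At pH 7.74: [H⁺]/K1 = 10^-1.78 = 0.016596, K2/[H⁺] = 10^-1.32 = 0.047863
α₁ = 1/(1 + 0.016596 + 0.047863) = 1/1.0645 = 0.9394; α₂ = α₁·K2/[H⁺] = 0.04496
α₁ + 2α₂ = 1.0294
CA = 1.0294 × 2.26 = 2.33 mmol/kg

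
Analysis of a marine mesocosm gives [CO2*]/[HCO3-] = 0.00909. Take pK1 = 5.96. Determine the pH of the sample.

pH = 8.00

From K1 = [H⁺][HCO3-]/[CO2*]:  pH = pK1 − log₁₀([CO2*]/[HCO3-])
log₁₀(0.00909) = -2.041
pH = 5.96 − (-2.041) = 8.00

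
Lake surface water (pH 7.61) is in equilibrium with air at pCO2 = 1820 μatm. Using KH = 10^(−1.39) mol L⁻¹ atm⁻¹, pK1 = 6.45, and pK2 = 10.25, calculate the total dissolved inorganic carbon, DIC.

[CO2*] = KH · pCO2 = 10^(−1.39) × 1820×10^-6 = 7.414×10^-5 mol/L
α₀ = 1/(1 + K1/[H⁺] + K1K2/[H⁺]²) = 1/(1 + 10^+1.16 + 10^-1.48) = 0.06457
DIC = [CO2*]/α₀ = 7.414×10^-5 / 0.06457 = 1.15 mmol/L

DIC = 1.15 mmol/L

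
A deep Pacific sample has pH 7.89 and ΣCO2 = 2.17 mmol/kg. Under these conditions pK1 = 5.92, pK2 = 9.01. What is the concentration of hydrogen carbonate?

[HCO3⁻] = 2.00 mmol/kg

α₁ = 1 / (1 + [H⁺]/K1 + K2/[H⁺]) = 1 / (1 + 10^-1.97 + 10^-1.12)
   = 1 / (1 + 0.010715 + 0.075858) = 1/1.0866 = 0.9203
[HCO3⁻] = α₁ × DIC = 0.9203 × 2.17 = 2.00 mmol/kg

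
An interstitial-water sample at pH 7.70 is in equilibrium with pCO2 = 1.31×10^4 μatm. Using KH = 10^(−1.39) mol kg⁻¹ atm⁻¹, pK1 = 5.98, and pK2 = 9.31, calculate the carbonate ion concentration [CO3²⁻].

[CO2*] = KH · pCO2 = 10^(−1.39) × 1.31×10^4×10^-6 = 5.337×10^-4 mol/kg
α₀ = 1/(1 + K1/[H⁺] + K1K2/[H⁺]²) = 1/(1 + 10^+1.72 + 10^+0.11) = 0.01826
DIC = [CO2*]/α₀ = 5.337×10^-4 / 0.01826 = 29.23 mmol/kg
[CO3²⁻] = α₂·DIC; α₂ = 0.02352, so [CO3²⁻] = 0.02352 × 29.23 = 0.687 mmol/kg

[CO3²⁻] = 0.687 mmol/kg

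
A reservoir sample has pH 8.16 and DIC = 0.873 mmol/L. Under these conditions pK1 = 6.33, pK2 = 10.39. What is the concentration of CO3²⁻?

α₂ = 1 / (1 + [H⁺]/K2 + [H⁺]²/(K1K2)) = 1 / (1 + 10^+2.23 + 10^+0.40)
   = 1 / (1 + 169.82 + 2.5119) = 1/173.34 = 0.005769
[CO3²⁻] = α₂ × DIC = 0.005769 × 0.873 = 0.00504 mmol/L = 5.04 μmol/L

[CO3²⁻] = 5.04 μmol/L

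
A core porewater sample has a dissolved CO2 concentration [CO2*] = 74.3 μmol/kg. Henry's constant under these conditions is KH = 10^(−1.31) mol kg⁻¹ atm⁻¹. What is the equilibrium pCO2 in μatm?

pCO2 = 1520 μatm

KH = 10^(−1.31) = 4.898×10^-2 mol kg⁻¹ atm⁻¹
pCO2 = [CO2*]/KH = 74.3×10^-6 / 4.898×10^-2 = 1.52×10^-3 atm = 1520 μatm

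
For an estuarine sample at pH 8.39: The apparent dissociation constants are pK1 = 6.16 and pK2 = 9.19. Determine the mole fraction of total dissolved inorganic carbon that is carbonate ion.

α₂ = 0.136

α₂ = 1 / (1 + [H⁺]/K2 + [H⁺]²/(K1K2)) = 1 / (1 + 10^+0.80 + 10^-1.43)
   = 1 / (1 + 6.3096 + 0.037154) = 1/7.3467 = 0.1361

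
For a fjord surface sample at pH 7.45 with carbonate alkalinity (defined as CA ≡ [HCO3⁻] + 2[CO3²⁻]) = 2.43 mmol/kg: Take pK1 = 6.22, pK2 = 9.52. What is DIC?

DIC = 2.55 mmol/kg

CA = [HCO3⁻] + 2[CO3²⁻] = (α₁ + 2α₂)·DIC
At pH 7.45: [H⁺]/K1 = 10^-1.23 = 0.058884, K2/[H⁺] = 10^-2.07 = 0.0085114
α₁ = 1/(1 + 0.058884 + 0.0085114) = 1/1.0674 = 0.9369; α₂ = α₁·K2/[H⁺] = 0.007974
α₁ + 2α₂ = 0.9528
DIC = CA / (α₁ + 2α₂) = 2.43 / 0.9528 = 2.55 mmol/kg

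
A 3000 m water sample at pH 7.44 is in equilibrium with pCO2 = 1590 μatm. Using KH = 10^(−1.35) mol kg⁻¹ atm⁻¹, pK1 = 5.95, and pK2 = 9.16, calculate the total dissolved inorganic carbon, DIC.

DIC = 2.31 mmol/kg

[CO2*] = KH · pCO2 = 10^(−1.35) × 1590×10^-6 = 7.102×10^-5 mol/kg
α₀ = 1/(1 + K1/[H⁺] + K1K2/[H⁺]²) = 1/(1 + 10^+1.49 + 10^-0.23) = 0.03078
DIC = [CO2*]/α₀ = 7.102×10^-5 / 0.03078 = 2.31 mmol/kg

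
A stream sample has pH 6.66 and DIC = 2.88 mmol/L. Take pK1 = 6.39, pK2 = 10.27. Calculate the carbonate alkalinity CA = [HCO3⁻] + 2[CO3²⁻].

CA = [HCO3⁻] + 2[CO3²⁻] = (α₁ + 2α₂)·DIC
At pH 6.66: [H⁺]/K1 = 10^-0.27 = 0.53703, K2/[H⁺] = 10^-3.61 = 0.00024547
α₁ = 1/(1 + 0.53703 + 0.00024547) = 1/1.5373 = 0.6505; α₂ = α₁·K2/[H⁺] = 0.0001597
α₁ + 2α₂ = 0.6508
CA = 0.6508 × 2.88 = 1.87 mmol/L

CA = 1.87 mmol/L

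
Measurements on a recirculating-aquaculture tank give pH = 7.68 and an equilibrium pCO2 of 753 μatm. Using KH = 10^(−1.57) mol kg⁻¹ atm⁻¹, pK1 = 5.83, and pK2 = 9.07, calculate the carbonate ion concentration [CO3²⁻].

[CO3²⁻] = 0.0585 mmol/kg

[CO2*] = KH · pCO2 = 10^(−1.57) × 753×10^-6 = 2.027×10^-5 mol/kg
α₀ = 1/(1 + K1/[H⁺] + K1K2/[H⁺]²) = 1/(1 + 10^+1.85 + 10^+0.46) = 0.01339
DIC = [CO2*]/α₀ = 2.027×10^-5 / 0.01339 = 1.514 mmol/kg
[CO3²⁻] = α₂·DIC; α₂ = 0.03862, so [CO3²⁻] = 0.03862 × 1.514 = 0.0585 mmol/kg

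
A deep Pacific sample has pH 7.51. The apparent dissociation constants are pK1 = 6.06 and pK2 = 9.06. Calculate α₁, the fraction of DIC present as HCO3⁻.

α₁ = 0.940

α₁ = 1 / (1 + [H⁺]/K1 + K2/[H⁺]) = 1 / (1 + 10^-1.45 + 10^-1.55)
   = 1 / (1 + 0.035481 + 0.028184) = 1/1.0637 = 0.9401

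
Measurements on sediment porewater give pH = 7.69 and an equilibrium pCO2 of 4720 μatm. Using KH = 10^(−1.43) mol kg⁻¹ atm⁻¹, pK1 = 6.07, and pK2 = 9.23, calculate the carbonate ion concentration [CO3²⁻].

[CO2*] = KH · pCO2 = 10^(−1.43) × 4720×10^-6 = 1.754×10^-4 mol/kg
α₀ = 1/(1 + K1/[H⁺] + K1K2/[H⁺]²) = 1/(1 + 10^+1.62 + 10^+0.08) = 0.02278
DIC = [CO2*]/α₀ = 1.754×10^-4 / 0.02278 = 7.697 mmol/kg
[CO3²⁻] = α₂·DIC; α₂ = 0.02739, so [CO3²⁻] = 0.02739 × 7.697 = 0.211 mmol/kg

[CO3²⁻] = 0.211 mmol/kg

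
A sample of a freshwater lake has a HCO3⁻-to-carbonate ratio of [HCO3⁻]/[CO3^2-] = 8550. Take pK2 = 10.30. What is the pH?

From K2 = [H⁺][CO3^2-]/[HCO3⁻]:  pH = pK2 − log₁₀([HCO3⁻]/[CO3^2-])
log₁₀(8550) = +3.932
pH = 10.30 − (+3.932) = 6.37

pH = 6.37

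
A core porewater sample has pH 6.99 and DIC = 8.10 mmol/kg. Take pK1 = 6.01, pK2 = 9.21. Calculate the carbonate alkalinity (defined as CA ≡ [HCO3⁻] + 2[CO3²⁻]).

CA = [HCO3⁻] + 2[CO3²⁻] = (α₁ + 2α₂)·DIC
At pH 6.99: [H⁺]/K1 = 10^-0.98 = 0.10471, K2/[H⁺] = 10^-2.22 = 0.0060256
α₁ = 1/(1 + 0.10471 + 0.0060256) = 1/1.1107 = 0.9003; α₂ = α₁·K2/[H⁺] = 0.005425
α₁ + 2α₂ = 0.9112
CA = 0.9112 × 8.10 = 7.38 mmol/kg

CA = 7.38 mmol/kg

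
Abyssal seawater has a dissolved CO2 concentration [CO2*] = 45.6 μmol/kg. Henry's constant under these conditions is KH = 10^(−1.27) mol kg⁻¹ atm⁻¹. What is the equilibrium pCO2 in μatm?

KH = 10^(−1.27) = 5.370×10^-2 mol kg⁻¹ atm⁻¹
pCO2 = [CO2*]/KH = 45.6×10^-6 / 5.370×10^-2 = 8.49×10^-4 atm = 849 μatm

pCO2 = 849 μatm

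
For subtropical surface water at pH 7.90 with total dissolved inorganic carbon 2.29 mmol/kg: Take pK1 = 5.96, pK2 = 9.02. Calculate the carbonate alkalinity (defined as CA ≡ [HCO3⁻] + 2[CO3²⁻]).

CA = 2.43 mmol/kg

CA = [HCO3⁻] + 2[CO3²⁻] = (α₁ + 2α₂)·DIC
At pH 7.90: [H⁺]/K1 = 10^-1.94 = 0.011482, K2/[H⁺] = 10^-1.12 = 0.075858
α₁ = 1/(1 + 0.011482 + 0.075858) = 1/1.0873 = 0.9197; α₂ = α₁·K2/[H⁺] = 0.06976
α₁ + 2α₂ = 1.0592
CA = 1.0592 × 2.29 = 2.43 mmol/kg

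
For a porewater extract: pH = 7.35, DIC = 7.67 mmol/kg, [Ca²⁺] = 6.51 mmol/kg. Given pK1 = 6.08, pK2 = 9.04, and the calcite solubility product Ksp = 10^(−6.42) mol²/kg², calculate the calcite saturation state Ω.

Ω = 2.50

α₂ = 1 / (1 + [H⁺]/K2 + [H⁺]²/(K1K2)) = 1 / (1 + 10^+1.69 + 10^+0.42)
   = 1 / (1 + 48.978 + 2.6303) = 1/52.608 = 0.01901
[CO3²⁻] = α₂ × DIC = 0.01901 × 7.67 = 0.1458 mmol/kg
Ksp = 10^(−6.42) = 3.802×10^-7
Ω = [Ca²⁺][CO3²⁻]/Ksp = (6.51×10^-3)(1.458×10^-4) / 3.802×10^-7 = 2.50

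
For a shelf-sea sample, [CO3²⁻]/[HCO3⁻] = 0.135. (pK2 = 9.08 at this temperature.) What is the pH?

From K2 = [H⁺][CO3²⁻]/[HCO3⁻]:  pH = pK2 + log₁₀([CO3²⁻]/[HCO3⁻])
log₁₀(0.135) = -0.870
pH = 9.08 + (-0.870) = 8.21

pH = 8.21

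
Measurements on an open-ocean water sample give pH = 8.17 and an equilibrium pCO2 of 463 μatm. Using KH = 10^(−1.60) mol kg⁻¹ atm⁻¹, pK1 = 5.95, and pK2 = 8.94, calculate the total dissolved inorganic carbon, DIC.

[CO2*] = KH · pCO2 = 10^(−1.60) × 463×10^-6 = 1.163×10^-5 mol/kg
α₀ = 1/(1 + K1/[H⁺] + K1K2/[H⁺]²) = 1/(1 + 10^+2.22 + 10^+1.45) = 0.005124
DIC = [CO2*]/α₀ = 1.163×10^-5 / 0.005124 = 2.27 mmol/kg

DIC = 2.27 mmol/kg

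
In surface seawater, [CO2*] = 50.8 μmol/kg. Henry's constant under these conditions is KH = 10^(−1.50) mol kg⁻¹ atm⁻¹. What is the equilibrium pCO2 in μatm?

KH = 10^(−1.50) = 3.162×10^-2 mol kg⁻¹ atm⁻¹
pCO2 = [CO2*]/KH = 50.8×10^-6 / 3.162×10^-2 = 1.61×10^-3 atm = 1610 μatm

pCO2 = 1610 μatm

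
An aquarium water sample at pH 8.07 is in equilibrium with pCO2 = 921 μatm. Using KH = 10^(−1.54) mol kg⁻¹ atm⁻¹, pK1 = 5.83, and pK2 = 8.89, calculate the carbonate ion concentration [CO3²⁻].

[CO3²⁻] = 0.699 mmol/kg

[CO2*] = KH · pCO2 = 10^(−1.54) × 921×10^-6 = 2.656×10^-5 mol/kg
α₀ = 1/(1 + K1/[H⁺] + K1K2/[H⁺]²) = 1/(1 + 10^+2.24 + 10^+1.42) = 0.004973
DIC = [CO2*]/α₀ = 2.656×10^-5 / 0.004973 = 5.341 mmol/kg
[CO3²⁻] = α₂·DIC; α₂ = 0.1308, so [CO3²⁻] = 0.1308 × 5.341 = 0.699 mmol/kg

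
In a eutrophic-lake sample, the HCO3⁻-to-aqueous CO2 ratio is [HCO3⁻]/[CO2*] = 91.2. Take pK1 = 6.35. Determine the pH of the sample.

pH = 8.31

From K1 = [H⁺][HCO3⁻]/[CO2*]:  pH = pK1 + log₁₀([HCO3⁻]/[CO2*])
log₁₀(91.2) = +1.960
pH = 6.35 + (+1.960) = 8.31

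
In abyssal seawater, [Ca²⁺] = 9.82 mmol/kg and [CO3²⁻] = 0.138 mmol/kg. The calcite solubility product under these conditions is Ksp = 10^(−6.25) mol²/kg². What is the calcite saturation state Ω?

Ksp = 10^(−6.25) = 5.623×10^-7
Ω = [Ca²⁺][CO3²⁻]/Ksp = (9.82×10^-3)(0.138×10^-3) / 5.623×10^-7 = 2.41

Ω = 2.41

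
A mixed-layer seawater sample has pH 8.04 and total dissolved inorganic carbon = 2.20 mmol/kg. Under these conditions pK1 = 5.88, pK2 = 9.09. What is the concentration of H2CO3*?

[CO2*] = 13.9 μmol/kg

α₀ = 1 / (1 + K1/[H⁺] + K1K2/[H⁺]²) = 1 / (1 + 10^+2.16 + 10^+1.11)
   = 1 / (1 + 144.54 + 12.882) = 1/158.43 = 0.006312
[CO2*] = α₀ × DIC = 0.006312 × 2.20 = 0.0139 mmol/kg = 13.9 μmol/kg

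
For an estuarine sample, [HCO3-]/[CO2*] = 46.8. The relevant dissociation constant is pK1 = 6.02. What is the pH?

From K1 = [H⁺][HCO3-]/[CO2*]:  pH = pK1 + log₁₀([HCO3-]/[CO2*])
log₁₀(46.8) = +1.670
pH = 6.02 + (+1.670) = 7.69

pH = 7.69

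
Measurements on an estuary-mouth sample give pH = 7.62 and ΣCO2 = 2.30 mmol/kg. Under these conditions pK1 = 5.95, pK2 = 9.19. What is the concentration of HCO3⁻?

α₁ = 1 / (1 + [H⁺]/K1 + K2/[H⁺]) = 1 / (1 + 10^-1.67 + 10^-1.57)
   = 1 / (1 + 0.021380 + 0.026915) = 1/1.0483 = 0.9539
[HCO3⁻] = α₁ × DIC = 0.9539 × 2.30 = 2.19 mmol/kg

[HCO3⁻] = 2.19 mmol/kg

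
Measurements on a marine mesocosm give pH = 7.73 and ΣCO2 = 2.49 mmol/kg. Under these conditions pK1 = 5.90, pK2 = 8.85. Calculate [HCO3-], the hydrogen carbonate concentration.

[HCO3⁻] = 2.28 mmol/kg

α₁ = 1 / (1 + [H⁺]/K1 + K2/[H⁺]) = 1 / (1 + 10^-1.83 + 10^-1.12)
   = 1 / (1 + 0.014791 + 0.075858) = 1/1.0906 = 0.9169
[HCO3⁻] = α₁ × DIC = 0.9169 × 2.49 = 2.28 mmol/kg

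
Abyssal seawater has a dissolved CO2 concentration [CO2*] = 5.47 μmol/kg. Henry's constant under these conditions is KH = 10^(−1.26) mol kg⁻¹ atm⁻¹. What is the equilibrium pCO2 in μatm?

KH = 10^(−1.26) = 5.495×10^-2 mol kg⁻¹ atm⁻¹
pCO2 = [CO2*]/KH = 5.47×10^-6 / 5.495×10^-2 = 9.95×10^-5 atm = 99.5 μatm

pCO2 = 99.5 μatm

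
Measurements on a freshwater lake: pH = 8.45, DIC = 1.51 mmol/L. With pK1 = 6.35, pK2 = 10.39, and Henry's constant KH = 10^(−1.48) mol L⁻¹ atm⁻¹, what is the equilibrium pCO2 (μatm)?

α₀ = 1 / (1 + K1/[H⁺] + K1K2/[H⁺]²) = 1 / (1 + 10^+2.10 + 10^+0.16)
   = 1 / (1 + 125.89 + 1.4454) = 1/128.34 = 0.007792
[CO2*] = α₀ × DIC = 0.007792 × 1.51 = 0.01177 mmol/L = 11.77 μmol/L
pCO2 = [CO2*]/KH = 1.177×10^-5 / 3.311×10^-2 = 355 μatm

pCO2 = 355 μatm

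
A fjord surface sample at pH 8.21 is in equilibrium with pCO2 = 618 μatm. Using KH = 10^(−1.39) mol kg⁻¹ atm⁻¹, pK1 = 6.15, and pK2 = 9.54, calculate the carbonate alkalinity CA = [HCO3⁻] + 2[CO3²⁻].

CA = 3.16 mmol/kg

[CO2*] = KH · pCO2 = 10^(−1.39) × 618×10^-6 = 2.518×10^-5 mol/kg
α₀ = 1/(1 + K1/[H⁺] + K1K2/[H⁺]²) = 1/(1 + 10^+2.06 + 10^+0.73) = 0.008252
DIC = [CO2*]/α₀ = 2.518×10^-5 / 0.008252 = 3.051 mmol/kg
CA = (α₁ + 2α₂)·DIC = (0.9474 + 2×0.04431) × 3.051 = 3.16 mmol/kg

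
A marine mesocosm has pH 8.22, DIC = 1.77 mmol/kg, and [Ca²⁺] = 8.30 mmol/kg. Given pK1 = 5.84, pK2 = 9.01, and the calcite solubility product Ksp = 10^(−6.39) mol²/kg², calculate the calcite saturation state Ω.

α₂ = 1 / (1 + [H⁺]/K2 + [H⁺]²/(K1K2)) = 1 / (1 + 10^+0.79 + 10^-1.59)
   = 1 / (1 + 6.1660 + 0.025704) = 1/7.1917 = 0.1391
[CO3²⁻] = α₂ × DIC = 0.1391 × 1.77 = 0.2461 mmol/kg
Ksp = 10^(−6.39) = 4.074×10^-7
Ω = [Ca²⁺][CO3²⁻]/Ksp = (8.30×10^-3)(2.461×10^-4) / 4.074×10^-7 = 5.01

Ω = 5.01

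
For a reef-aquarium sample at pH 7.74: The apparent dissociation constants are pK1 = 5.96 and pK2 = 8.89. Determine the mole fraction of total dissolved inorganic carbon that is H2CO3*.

α₀ = 1 / (1 + K1/[H⁺] + K1K2/[H⁺]²) = 1 / (1 + 10^+1.78 + 10^+0.63)
   = 1 / (1 + 60.256 + 4.2658) = 1/65.522 = 0.01526

α₀ = 0.0153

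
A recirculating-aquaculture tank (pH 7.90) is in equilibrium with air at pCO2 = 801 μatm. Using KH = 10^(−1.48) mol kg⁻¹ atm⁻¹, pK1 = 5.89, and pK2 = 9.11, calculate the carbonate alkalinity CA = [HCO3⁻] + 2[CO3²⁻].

CA = 3.05 mmol/kg

[CO2*] = KH · pCO2 = 10^(−1.48) × 801×10^-6 = 2.652×10^-5 mol/kg
α₀ = 1/(1 + K1/[H⁺] + K1K2/[H⁺]²) = 1/(1 + 10^+2.01 + 10^+0.80) = 0.009121
DIC = [CO2*]/α₀ = 2.652×10^-5 / 0.009121 = 2.908 mmol/kg
CA = (α₁ + 2α₂)·DIC = (0.9333 + 2×0.05755) × 2.908 = 3.05 mmol/kg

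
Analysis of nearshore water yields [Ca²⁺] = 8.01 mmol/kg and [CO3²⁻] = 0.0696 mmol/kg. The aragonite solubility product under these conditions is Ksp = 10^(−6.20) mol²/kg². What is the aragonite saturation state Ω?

Ω = 0.884

Ksp = 10^(−6.20) = 6.310×10^-7
Ω = [Ca²⁺][CO3²⁻]/Ksp = (8.01×10^-3)(0.0696×10^-3) / 6.310×10^-7 = 0.884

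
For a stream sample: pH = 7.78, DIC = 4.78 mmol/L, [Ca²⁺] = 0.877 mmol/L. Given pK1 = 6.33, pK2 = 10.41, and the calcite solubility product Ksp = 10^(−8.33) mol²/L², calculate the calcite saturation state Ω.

Ω = 2.02

α₂ = 1 / (1 + [H⁺]/K2 + [H⁺]²/(K1K2)) = 1 / (1 + 10^+2.63 + 10^+1.18)
   = 1 / (1 + 426.58 + 15.136) = 1/442.72 = 0.002259
[CO3²⁻] = α₂ × DIC = 0.002259 × 4.78 = 0.01080 mmol/L = 10.80 μmol/L
Ksp = 10^(−8.33) = 4.677×10^-9
Ω = [Ca²⁺][CO3²⁻]/Ksp = (0.877×10^-3)(1.080×10^-5) / 4.677×10^-9 = 2.02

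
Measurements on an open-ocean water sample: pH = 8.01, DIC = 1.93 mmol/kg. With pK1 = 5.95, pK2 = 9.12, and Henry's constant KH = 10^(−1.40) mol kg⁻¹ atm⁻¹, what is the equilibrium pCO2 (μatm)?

pCO2 = 389 μatm

α₀ = 1 / (1 + K1/[H⁺] + K1K2/[H⁺]²) = 1 / (1 + 10^+2.06 + 10^+0.95)
   = 1 / (1 + 114.82 + 8.9125) = 1/124.73 = 0.008017
[CO2*] = α₀ × DIC = 0.008017 × 1.93 = 0.01547 mmol/kg = 15.47 μmol/kg
pCO2 = [CO2*]/KH = 1.547×10^-5 / 3.981×10^-2 = 389 μatm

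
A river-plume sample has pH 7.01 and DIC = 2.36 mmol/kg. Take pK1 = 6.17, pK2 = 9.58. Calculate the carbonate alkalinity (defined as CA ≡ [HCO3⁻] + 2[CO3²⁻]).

CA = 2.07 mmol/kg

CA = [HCO3⁻] + 2[CO3²⁻] = (α₁ + 2α₂)·DIC
At pH 7.01: [H⁺]/K1 = 10^-0.84 = 0.14454, K2/[H⁺] = 10^-2.57 = 0.0026915
α₁ = 1/(1 + 0.14454 + 0.0026915) = 1/1.1472 = 0.8717; α₂ = α₁·K2/[H⁺] = 0.002346
α₁ + 2α₂ = 0.8764
CA = 0.8764 × 2.36 = 2.07 mmol/kg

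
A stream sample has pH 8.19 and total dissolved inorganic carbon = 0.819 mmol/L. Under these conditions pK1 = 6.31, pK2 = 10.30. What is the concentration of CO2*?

α₀ = 1 / (1 + K1/[H⁺] + K1K2/[H⁺]²) = 1 / (1 + 10^+1.88 + 10^-0.23)
   = 1 / (1 + 75.858 + 0.58884) = 1/77.447 = 0.01291
[CO2*] = α₀ × DIC = 0.01291 × 0.819 = 0.0106 mmol/L = 10.6 μmol/L

[CO2*] = 10.6 μmol/L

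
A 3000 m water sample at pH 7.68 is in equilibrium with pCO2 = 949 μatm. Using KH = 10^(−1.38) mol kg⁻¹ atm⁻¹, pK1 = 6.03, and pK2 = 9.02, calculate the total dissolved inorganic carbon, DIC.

[CO2*] = KH · pCO2 = 10^(−1.38) × 949×10^-6 = 3.956×10^-5 mol/kg
α₀ = 1/(1 + K1/[H⁺] + K1K2/[H⁺]²) = 1/(1 + 10^+1.65 + 10^+0.31) = 0.02096
DIC = [CO2*]/α₀ = 3.956×10^-5 / 0.02096 = 1.89 mmol/kg

DIC = 1.89 mmol/kg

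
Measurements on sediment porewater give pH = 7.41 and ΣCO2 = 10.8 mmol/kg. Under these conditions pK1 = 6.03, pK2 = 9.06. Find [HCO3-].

α₁ = 1 / (1 + [H⁺]/K1 + K2/[H⁺]) = 1 / (1 + 10^-1.38 + 10^-1.65)
   = 1 / (1 + 0.041687 + 0.022387) = 1/1.0641 = 0.9398
[HCO3⁻] = α₁ × DIC = 0.9398 × 10.8 = 10.1 mmol/kg

[HCO3⁻] = 10.1 mmol/kg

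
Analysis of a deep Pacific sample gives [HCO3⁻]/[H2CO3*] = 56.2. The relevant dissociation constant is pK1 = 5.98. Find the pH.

pH = 7.73

From K1 = [H⁺][HCO3⁻]/[H2CO3*]:  pH = pK1 + log₁₀([HCO3⁻]/[H2CO3*])
log₁₀(56.2) = +1.750
pH = 5.98 + (+1.750) = 7.73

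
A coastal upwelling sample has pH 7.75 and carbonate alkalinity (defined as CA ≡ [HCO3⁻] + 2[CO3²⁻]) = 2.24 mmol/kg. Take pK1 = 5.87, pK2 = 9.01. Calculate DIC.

DIC = 2.16 mmol/kg

CA = [HCO3⁻] + 2[CO3²⁻] = (α₁ + 2α₂)·DIC
At pH 7.75: [H⁺]/K1 = 10^-1.88 = 0.013183, K2/[H⁺] = 10^-1.26 = 0.054954
α₁ = 1/(1 + 0.013183 + 0.054954) = 1/1.0681 = 0.9362; α₂ = α₁·K2/[H⁺] = 0.05145
α₁ + 2α₂ = 1.0391
DIC = CA / (α₁ + 2α₂) = 2.24 / 1.0391 = 2.16 mmol/kg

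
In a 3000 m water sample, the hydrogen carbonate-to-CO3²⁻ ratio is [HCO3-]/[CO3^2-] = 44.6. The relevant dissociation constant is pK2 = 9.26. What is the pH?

pH = 7.61

From K2 = [H⁺][CO3^2-]/[HCO3-]:  pH = pK2 − log₁₀([HCO3-]/[CO3^2-])
log₁₀(44.6) = +1.649
pH = 9.26 − (+1.649) = 7.61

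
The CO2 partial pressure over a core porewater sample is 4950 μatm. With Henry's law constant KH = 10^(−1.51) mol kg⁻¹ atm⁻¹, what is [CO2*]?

[CO2*] = 153 μmol/kg

KH = 10^(−1.51) = 3.090×10^-2 mol kg⁻¹ atm⁻¹
[CO2*] = KH · pCO2 = 3.090×10^-2 × 4950×10^-6 atm = 1.53×10^-4 mol/kg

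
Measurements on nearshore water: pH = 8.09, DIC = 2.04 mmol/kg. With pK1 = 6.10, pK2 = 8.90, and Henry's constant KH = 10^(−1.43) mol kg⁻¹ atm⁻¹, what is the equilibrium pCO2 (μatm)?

α₀ = 1 / (1 + K1/[H⁺] + K1K2/[H⁺]²) = 1 / (1 + 10^+1.99 + 10^+1.18)
   = 1 / (1 + 97.724 + 15.136) = 1/113.86 = 0.008783
[CO2*] = α₀ × DIC = 0.008783 × 2.04 = 0.01792 mmol/kg = 17.92 μmol/kg
pCO2 = [CO2*]/KH = 1.792×10^-5 / 3.715×10^-2 = 482 μatm

pCO2 = 482 μatm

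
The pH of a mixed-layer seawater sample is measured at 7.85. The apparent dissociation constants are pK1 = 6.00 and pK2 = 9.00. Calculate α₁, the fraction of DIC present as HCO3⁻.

α₁ = 1 / (1 + [H⁺]/K1 + K2/[H⁺]) = 1 / (1 + 10^-1.85 + 10^-1.15)
   = 1 / (1 + 0.014125 + 0.070795) = 1/1.0849 = 0.9217

α₁ = 0.922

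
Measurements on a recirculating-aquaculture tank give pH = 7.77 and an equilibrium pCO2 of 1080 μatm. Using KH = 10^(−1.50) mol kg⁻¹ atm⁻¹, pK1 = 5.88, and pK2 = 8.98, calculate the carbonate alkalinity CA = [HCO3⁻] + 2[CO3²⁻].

[CO2*] = KH · pCO2 = 10^(−1.50) × 1080×10^-6 = 3.415×10^-5 mol/kg
α₀ = 1/(1 + K1/[H⁺] + K1K2/[H⁺]²) = 1/(1 + 10^+1.89 + 10^+0.68) = 0.01199
DIC = [CO2*]/α₀ = 3.415×10^-5 / 0.01199 = 2.849 mmol/kg
CA = (α₁ + 2α₂)·DIC = (0.9306 + 2×0.05738) × 2.849 = 2.98 mmol/kg

CA = 2.98 mmol/kg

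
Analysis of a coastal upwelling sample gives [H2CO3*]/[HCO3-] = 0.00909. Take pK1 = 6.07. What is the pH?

pH = 8.11

From K1 = [H⁺][HCO3-]/[H2CO3*]:  pH = pK1 − log₁₀([H2CO3*]/[HCO3-])
log₁₀(0.00909) = -2.041
pH = 6.07 − (-2.041) = 8.11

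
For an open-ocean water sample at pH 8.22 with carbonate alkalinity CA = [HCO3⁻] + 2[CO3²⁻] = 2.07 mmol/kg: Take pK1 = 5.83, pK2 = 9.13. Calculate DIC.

DIC = 1.87 mmol/kg

CA = [HCO3⁻] + 2[CO3²⁻] = (α₁ + 2α₂)·DIC
At pH 8.22: [H⁺]/K1 = 10^-2.39 = 0.0040738, K2/[H⁺] = 10^-0.91 = 0.12303
α₁ = 1/(1 + 0.0040738 + 0.12303) = 1/1.1271 = 0.8872; α₂ = α₁·K2/[H⁺] = 0.1092
α₁ + 2α₂ = 1.1055
DIC = CA / (α₁ + 2α₂) = 2.07 / 1.1055 = 1.87 mmol/kg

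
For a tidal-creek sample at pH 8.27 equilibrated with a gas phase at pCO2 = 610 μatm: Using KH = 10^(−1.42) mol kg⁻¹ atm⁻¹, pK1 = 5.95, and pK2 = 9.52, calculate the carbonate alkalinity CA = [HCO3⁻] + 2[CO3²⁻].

[CO2*] = KH · pCO2 = 10^(−1.42) × 610×10^-6 = 2.319×10^-5 mol/kg
α₀ = 1/(1 + K1/[H⁺] + K1K2/[H⁺]²) = 1/(1 + 10^+2.32 + 10^+1.07) = 0.004511
DIC = [CO2*]/α₀ = 2.319×10^-5 / 0.004511 = 5.141 mmol/kg
CA = (α₁ + 2α₂)·DIC = (0.9425 + 2×0.05300) × 5.141 = 5.39 mmol/kg

CA = 5.39 mmol/kg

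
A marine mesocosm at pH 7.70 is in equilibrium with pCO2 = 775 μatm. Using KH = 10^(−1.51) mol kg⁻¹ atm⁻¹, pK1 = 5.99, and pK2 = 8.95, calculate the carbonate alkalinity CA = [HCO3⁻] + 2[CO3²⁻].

[CO2*] = KH · pCO2 = 10^(−1.51) × 775×10^-6 = 2.395×10^-5 mol/kg
α₀ = 1/(1 + K1/[H⁺] + K1K2/[H⁺]²) = 1/(1 + 10^+1.71 + 10^+0.46) = 0.01813
DIC = [CO2*]/α₀ = 2.395×10^-5 / 0.01813 = 1.321 mmol/kg
CA = (α₁ + 2α₂)·DIC = (0.9296 + 2×0.05228) × 1.321 = 1.37 mmol/kg

CA = 1.37 mmol/kg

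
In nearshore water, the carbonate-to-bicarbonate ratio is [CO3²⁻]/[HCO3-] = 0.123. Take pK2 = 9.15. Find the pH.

From K2 = [H⁺][CO3²⁻]/[HCO3-]:  pH = pK2 + log₁₀([CO3²⁻]/[HCO3-])
log₁₀(0.123) = -0.910
pH = 9.15 + (-0.910) = 8.24

pH = 8.24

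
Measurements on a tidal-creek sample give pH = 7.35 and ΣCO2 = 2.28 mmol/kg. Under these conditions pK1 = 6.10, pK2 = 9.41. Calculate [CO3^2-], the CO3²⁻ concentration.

[CO3²⁻] = 18.6 μmol/kg

α₂ = 1 / (1 + [H⁺]/K2 + [H⁺]²/(K1K2)) = 1 / (1 + 10^+2.06 + 10^+0.81)
   = 1 / (1 + 114.82 + 6.4565) = 1/122.27 = 0.008178
[CO3²⁻] = α₂ × DIC = 0.008178 × 2.28 = 0.0186 mmol/kg = 18.6 μmol/kg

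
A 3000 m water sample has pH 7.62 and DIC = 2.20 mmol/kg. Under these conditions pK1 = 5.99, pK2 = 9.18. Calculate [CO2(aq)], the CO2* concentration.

[CO2*] = 0.0491 mmol/kg

α₀ = 1 / (1 + K1/[H⁺] + K1K2/[H⁺]²) = 1 / (1 + 10^+1.63 + 10^+0.07)
   = 1 / (1 + 42.658 + 1.1749) = 1/44.833 = 0.02231
[CO2*] = α₀ × DIC = 0.02231 × 2.20 = 0.0491 mmol/kg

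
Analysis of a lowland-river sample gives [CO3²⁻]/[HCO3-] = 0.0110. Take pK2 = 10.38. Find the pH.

pH = 8.42

From K2 = [H⁺][CO3²⁻]/[HCO3-]:  pH = pK2 + log₁₀([CO3²⁻]/[HCO3-])
log₁₀(0.0110) = -1.959
pH = 10.38 + (-1.959) = 8.42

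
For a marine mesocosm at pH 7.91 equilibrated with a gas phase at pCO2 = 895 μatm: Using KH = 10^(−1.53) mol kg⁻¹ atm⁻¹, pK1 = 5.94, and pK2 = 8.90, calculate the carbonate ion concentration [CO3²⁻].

[CO2*] = KH · pCO2 = 10^(−1.53) × 895×10^-6 = 2.641×10^-5 mol/kg
α₀ = 1/(1 + K1/[H⁺] + K1K2/[H⁺]²) = 1/(1 + 10^+1.97 + 10^+0.98) = 0.009627
DIC = [CO2*]/α₀ = 2.641×10^-5 / 0.009627 = 2.744 mmol/kg
[CO3²⁻] = α₂·DIC; α₂ = 0.09194, so [CO3²⁻] = 0.09194 × 2.744 = 0.252 mmol/kg

[CO3²⁻] = 0.252 mmol/kg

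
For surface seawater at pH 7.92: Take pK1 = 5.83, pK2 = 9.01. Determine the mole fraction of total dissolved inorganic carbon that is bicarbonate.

α₁ = 0.918

α₁ = 1 / (1 + [H⁺]/K1 + K2/[H⁺]) = 1 / (1 + 10^-2.09 + 10^-1.09)
   = 1 / (1 + 0.0081283 + 0.081283) = 1/1.0894 = 0.9179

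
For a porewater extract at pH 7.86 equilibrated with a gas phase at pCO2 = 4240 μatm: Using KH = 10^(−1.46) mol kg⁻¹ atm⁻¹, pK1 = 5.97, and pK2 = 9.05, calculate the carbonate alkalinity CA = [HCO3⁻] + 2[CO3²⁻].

CA = 12.9 mmol/kg

[CO2*] = KH · pCO2 = 10^(−1.46) × 4240×10^-6 = 1.470×10^-4 mol/kg
α₀ = 1/(1 + K1/[H⁺] + K1K2/[H⁺]²) = 1/(1 + 10^+1.89 + 10^+0.70) = 0.01196
DIC = [CO2*]/α₀ = 1.470×10^-4 / 0.01196 = 12.30 mmol/kg
CA = (α₁ + 2α₂)·DIC = (0.9281 + 2×0.05992) × 12.30 = 12.9 mmol/kg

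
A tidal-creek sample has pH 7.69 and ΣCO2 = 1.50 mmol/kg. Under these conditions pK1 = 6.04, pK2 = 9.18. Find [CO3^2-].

α₂ = 1 / (1 + [H⁺]/K2 + [H⁺]²/(K1K2)) = 1 / (1 + 10^+1.49 + 10^-0.16)
   = 1 / (1 + 30.903 + 0.69183) = 1/32.595 = 0.03068
[CO3²⁻] = α₂ × DIC = 0.03068 × 1.50 = 0.0460 mmol/kg

[CO3²⁻] = 0.0460 mmol/kg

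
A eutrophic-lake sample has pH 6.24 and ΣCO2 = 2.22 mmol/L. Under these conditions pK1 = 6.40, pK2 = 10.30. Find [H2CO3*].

α₀ = 1 / (1 + K1/[H⁺] + K1K2/[H⁺]²) = 1 / (1 + 10^-0.16 + 10^-4.22)
   = 1 / (1 + 0.69183 + 6.0256×10^-5) = 1/1.6919 = 0.5911
[CO2*] = α₀ × DIC = 0.5911 × 2.22 = 1.31 mmol/L

[CO2*] = 1.31 mmol/L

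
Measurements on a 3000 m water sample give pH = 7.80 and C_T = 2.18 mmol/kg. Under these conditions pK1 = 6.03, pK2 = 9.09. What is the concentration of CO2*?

[CO2*] = 0.0347 mmol/kg

α₀ = 1 / (1 + K1/[H⁺] + K1K2/[H⁺]²) = 1 / (1 + 10^+1.77 + 10^+0.48)
   = 1 / (1 + 58.884 + 3.0200) = 1/62.904 = 0.01590
[CO2*] = α₀ × DIC = 0.01590 × 2.18 = 0.0347 mmol/kg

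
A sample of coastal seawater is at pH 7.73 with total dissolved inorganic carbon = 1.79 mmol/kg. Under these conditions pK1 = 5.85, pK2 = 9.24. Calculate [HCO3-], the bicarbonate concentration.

α₁ = 1 / (1 + [H⁺]/K1 + K2/[H⁺]) = 1 / (1 + 10^-1.88 + 10^-1.51)
   = 1 / (1 + 0.013183 + 0.030903) = 1/1.0441 = 0.9578
[HCO3⁻] = α₁ × DIC = 0.9578 × 1.79 = 1.71 mmol/kg

[HCO3⁻] = 1.71 mmol/kg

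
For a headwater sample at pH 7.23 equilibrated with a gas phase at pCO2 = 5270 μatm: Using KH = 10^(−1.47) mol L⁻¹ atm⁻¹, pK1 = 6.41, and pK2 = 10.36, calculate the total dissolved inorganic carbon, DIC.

DIC = 1.36 mmol/L

[CO2*] = KH · pCO2 = 10^(−1.47) × 5270×10^-6 = 1.786×10^-4 mol/L
α₀ = 1/(1 + K1/[H⁺] + K1K2/[H⁺]²) = 1/(1 + 10^+0.82 + 10^-2.31) = 0.1314
DIC = [CO2*]/α₀ = 1.786×10^-4 / 0.1314 = 1.36 mmol/L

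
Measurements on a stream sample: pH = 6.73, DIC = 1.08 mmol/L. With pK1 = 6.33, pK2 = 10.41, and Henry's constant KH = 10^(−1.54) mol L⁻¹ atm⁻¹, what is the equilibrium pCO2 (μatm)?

pCO2 = 1.07×10^4 μatm

α₀ = 1 / (1 + K1/[H⁺] + K1K2/[H⁺]²) = 1 / (1 + 10^+0.40 + 10^-3.28)
   = 1 / (1 + 2.5119 + 0.00052481) = 1/3.5124 = 0.2847
[CO2*] = α₀ × DIC = 0.2847 × 1.08 = 0.3075 mmol/L
pCO2 = [CO2*]/KH = 3.075×10^-4 / 2.884×10^-2 = 1.07×10^4 μatm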